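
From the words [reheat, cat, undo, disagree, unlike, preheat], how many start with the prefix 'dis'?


Checking each word for prefix 'dis':
  'reheat' -> no (count: 0)
  'cat' -> no (count: 0)
  'undo' -> no (count: 0)
  'disagree' -> YES, starts with 'dis' (count: 1)
  'unlike' -> no (count: 1)
  'preheat' -> no (count: 1)
Total with prefix 'dis': 1

1


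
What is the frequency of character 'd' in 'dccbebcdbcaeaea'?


Scanning 'dccbebcdbcaeaea' for 'd':
  Position 0: 'd' -> MATCH (count: 1)
  Position 7: 'd' -> MATCH (count: 2)
Total occurrences of 'd': 2

2


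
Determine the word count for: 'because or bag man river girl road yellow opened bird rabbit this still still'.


Counting words by splitting on spaces:
  Word 1: 'because'
  Word 2: 'or'
  Word 3: 'bag'
  Word 4: 'man'
  Word 5: 'river'
  Word 6: 'girl'
  Word 7: 'road'
  Word 8: 'yellow'
  Word 9: 'opened'
  Word 10: 'bird'
  Word 11: 'rabbit'
  Word 12: 'this'
  Word 13: 'still'
  Word 14: 'still'
Total words: 14

14


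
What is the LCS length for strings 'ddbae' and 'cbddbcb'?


DP table for LCS of 'ddbae' and 'cbddbcb':
       c  b  d  d  b  c  b
    0  0  0  0  0  0  0  0
  d 0  0  0  1  1  1  1  1
  d 0  0  0  1  2  2  2  2
  b 0  0  1  1  2  3  3  3
  a 0  0  1  1  2  3  3  3
  e 0  0  1  1  2  3  3  3
LCS: 'ddb'
LCS length = 3

3


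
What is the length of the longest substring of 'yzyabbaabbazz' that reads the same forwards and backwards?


Scanning 'yzyabbaabbazz' for palindromic substrings.
Substring at positions 3-10: 'abbaabba'.
Check: reverse('abbaabba') = 'abbaabba' -> palindrome confirmed.
Neighbouring characters ('y' / 'z') break symmetry, so it cannot extend further.
No longer palindromic substring exists; longest length = 8

8


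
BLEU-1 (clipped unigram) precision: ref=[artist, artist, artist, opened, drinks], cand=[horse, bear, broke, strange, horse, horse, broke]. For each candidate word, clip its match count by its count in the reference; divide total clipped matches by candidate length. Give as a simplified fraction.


Reference word counts: {'artist': 3, 'drinks': 1, 'opened': 1}
Checking each candidate word (with clipping):
  'horse' -> not in reference -> no match (matches: 0)
  'bear' -> not in reference -> no match (matches: 0)
  'broke' -> not in reference -> no match (matches: 0)
  'strange' -> not in reference -> no match (matches: 0)
  'horse' -> not in reference -> no match (matches: 0)
  'horse' -> not in reference -> no match (matches: 0)
  'broke' -> not in reference -> no match (matches: 0)
Clipped matches: 0, Candidate length: 7
Precision = 0/7 = 0

0


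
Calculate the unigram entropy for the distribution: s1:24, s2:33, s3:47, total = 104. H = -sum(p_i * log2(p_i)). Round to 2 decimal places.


Computing entropy H = -sum(p_i * log2(p_i)):
  s1: p = 24/104 = 0.2308, -p*log2(p) = 0.4882
  s2: p = 33/104 = 0.3173, -p*log2(p) = 0.5255
  s3: p = 47/104 = 0.4519, -p*log2(p) = 0.5178
H = sum of terms = 1.5315
Rounded to 2 decimals: 1.53

1.53


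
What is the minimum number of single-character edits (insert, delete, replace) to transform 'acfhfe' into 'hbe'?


Building DP table for s1='acfhfe' (len 6) and s2='hbe' (len 3):
       h  b  e
    0  1  2  3
  a 1  1  2  3
  c 2  2  2  3
  f 3  3  3  3
  h 4  3  4  4
  f 5  4  4  5
  e 6  5  5  4
Edit distance = dp[6][3] = 4

4


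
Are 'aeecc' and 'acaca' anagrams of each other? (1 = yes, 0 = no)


Sort characters of 'aeecc': 'accee'
Sort characters of 'acaca': 'aaacc'
Sorted forms differ -> they are NOT anagrams
Result: 0

0


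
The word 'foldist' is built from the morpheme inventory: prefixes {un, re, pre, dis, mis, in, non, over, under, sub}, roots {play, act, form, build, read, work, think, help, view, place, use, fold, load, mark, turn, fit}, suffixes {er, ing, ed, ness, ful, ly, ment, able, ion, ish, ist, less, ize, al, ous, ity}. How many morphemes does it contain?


Segmenting 'foldist' against the inventory:
  'fold' -> root (morpheme 1)
  'ist' -> suffix (morpheme 2)
Total morphemes: 2

2


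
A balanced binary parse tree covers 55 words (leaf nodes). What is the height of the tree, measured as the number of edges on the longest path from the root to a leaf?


In a balanced binary tree with n leaves the deepest leaf is ceil(log2(n)) edges below the root.
log2(55) = 5.7814
ceil(5.7814) = 6
height (edges) = 6

6


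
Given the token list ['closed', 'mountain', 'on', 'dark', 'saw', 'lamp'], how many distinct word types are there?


Listing all tokens and tracking unique types:
  Token 1: 'closed' -> NEW (unique so far: 1)
  Token 2: 'mountain' -> NEW (unique so far: 2)
  Token 3: 'on' -> NEW (unique so far: 3)
  Token 4: 'dark' -> NEW (unique so far: 4)
  Token 5: 'saw' -> NEW (unique so far: 5)
  Token 6: 'lamp' -> NEW (unique so far: 6)
Unique types: ('closed', 'dark', 'lamp', 'mountain', 'on', 'saw')
Vocabulary size: 6

6


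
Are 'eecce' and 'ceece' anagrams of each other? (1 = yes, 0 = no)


Sort characters of 'eecce': 'cceee'
Sort characters of 'ceece': 'cceee'
Sorted forms match -> they ARE anagrams
Result: 1

1


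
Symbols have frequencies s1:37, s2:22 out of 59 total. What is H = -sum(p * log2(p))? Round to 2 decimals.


Computing entropy H = -sum(p_i * log2(p_i)):
  s1: p = 37/59 = 0.6271, -p*log2(p) = 0.4222
  s2: p = 22/59 = 0.3729, -p*log2(p) = 0.5307
H = sum of terms = 0.9529
Rounded to 2 decimals: 0.95

0.95


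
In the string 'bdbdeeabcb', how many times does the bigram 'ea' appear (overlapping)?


Scanning 'bdbdeeabcb' for bigram 'ea':
  Position 0: 'bd' -> no
  Position 1: 'db' -> no
  Position 2: 'bd' -> no
  Position 3: 'de' -> no
  Position 4: 'ee' -> no
  Position 5: 'ea' -> MATCH
  Position 6: 'ab' -> no
  Position 7: 'bc' -> no
  Position 8: 'cb' -> no
Total matches: 1

1


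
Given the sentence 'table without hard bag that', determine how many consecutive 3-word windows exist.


Word trigrams from [5] words:
  Trigram 1: (table without hard)
  Trigram 2: (without hard bag)
  Trigram 3: (hard bag that)
Total word trigrams: 5 - 2 = 3

3


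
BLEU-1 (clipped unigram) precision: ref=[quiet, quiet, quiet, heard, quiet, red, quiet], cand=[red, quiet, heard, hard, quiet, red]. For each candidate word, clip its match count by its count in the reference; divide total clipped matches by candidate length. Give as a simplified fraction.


Reference word counts: {'heard': 1, 'quiet': 5, 'red': 1}
Checking each candidate word (with clipping):
  'red' -> in reference (ref count 1, used 1/1) -> match (matches: 1)
  'quiet' -> in reference (ref count 5, used 1/5) -> match (matches: 2)
  'heard' -> in reference (ref count 1, used 1/1) -> match (matches: 3)
  'hard' -> not in reference -> no match (matches: 3)
  'quiet' -> in reference (ref count 5, used 2/5) -> match (matches: 4)
  'red' -> ref count 1 already used up (1/1) -> clipped, no match (matches: 4)
Clipped matches: 4, Candidate length: 6
Precision = 4/6 = 2/3

2/3


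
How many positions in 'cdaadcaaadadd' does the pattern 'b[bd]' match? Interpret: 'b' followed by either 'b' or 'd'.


Pattern: b[bd] means 'b' followed by either 'b' or 'd'.
Scanning 'cdaadcaaadadd' position-by-position:
  Pos 0: window 'cd' -> no
  Pos 1: window 'da' -> no
  Pos 2: window 'aa' -> no
  Pos 3: window 'ad' -> no
  Pos 4: window 'dc' -> no
  Pos 5: window 'ca' -> no
  Pos 6: window 'aa' -> no
  Pos 7: window 'aa' -> no
  Pos 8: window 'ad' -> no
  Pos 9: window 'da' -> no
  Pos 10: window 'ad' -> no
  Pos 11: window 'dd' -> no
  Pos 12: window 'd' -> no
Total matches: 0

0


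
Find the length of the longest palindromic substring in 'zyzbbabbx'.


Scanning 'zyzbbabbx' for palindromic substrings.
Substring at positions 3-7: 'bbabb'.
Check: reverse('bbabb') = 'bbabb' -> palindrome confirmed.
Neighbouring characters ('z' / 'x') break symmetry, so it cannot extend further.
No longer palindromic substring exists; longest length = 5

5


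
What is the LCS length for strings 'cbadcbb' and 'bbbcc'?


DP table for LCS of 'cbadcbb' and 'bbbcc':
       b  b  b  c  c
    0  0  0  0  0  0
  c 0  0  0  0  1  1
  b 0  1  1  1  1  1
  a 0  1  1  1  1  1
  d 0  1  1  1  1  1
  c 0  1  1  1  2  2
  b 0  1  2  2  2  2
  b 0  1  2  3  3  3
LCS: 'bbb'
LCS length = 3

3


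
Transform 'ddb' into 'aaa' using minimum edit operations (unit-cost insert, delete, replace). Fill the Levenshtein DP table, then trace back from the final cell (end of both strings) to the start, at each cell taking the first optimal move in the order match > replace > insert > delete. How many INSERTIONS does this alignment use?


Edit distance = 3. Backtracking from cell (3, 3) with preference match > replace > insert > delete,
then listing the resulting alignment 'ddb' -> 'aaa' left to right:
  Step 1: replace d->a
  Step 2: replace d->a
  Step 3: replace b->a
Total insertions: 0

0


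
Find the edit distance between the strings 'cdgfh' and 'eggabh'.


Building DP table for s1='cdgfh' (len 5) and s2='eggabh' (len 6):
       e  g  g  a  b  h
    0  1  2  3  4  5  6
  c 1  1  2  3  4  5  6
  d 2  2  2  3  4  5  6
  g 3  3  2  2  3  4  5
  f 4  4  3  3  3  4  5
  h 5  5  4  4  4  4  4
Edit distance = dp[5][6] = 4

4


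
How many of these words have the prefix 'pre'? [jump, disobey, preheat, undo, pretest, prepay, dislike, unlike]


Checking each word for prefix 'pre':
  'jump' -> no (count: 0)
  'disobey' -> no (count: 0)
  'preheat' -> YES, starts with 'pre' (count: 1)
  'undo' -> no (count: 1)
  'pretest' -> YES, starts with 'pre' (count: 2)
  'prepay' -> YES, starts with 'pre' (count: 3)
  'dislike' -> no (count: 3)
  'unlike' -> no (count: 3)
Total with prefix 'pre': 3

3


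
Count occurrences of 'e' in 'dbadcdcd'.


Scanning 'dbadcdcd' for 'e':
  No matches found.
Total occurrences of 'e': 0

0


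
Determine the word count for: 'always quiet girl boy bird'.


Counting words by splitting on spaces:
  Word 1: 'always'
  Word 2: 'quiet'
  Word 3: 'girl'
  Word 4: 'boy'
  Word 5: 'bird'
Total words: 5

5


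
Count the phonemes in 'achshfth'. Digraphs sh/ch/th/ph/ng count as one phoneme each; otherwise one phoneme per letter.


Parsing 'achshfth' greedily, digraphs first:
  'a' -> vowel phoneme (phonemes so far: 1)
  'ch' -> digraph (1 consonant phoneme) (phonemes so far: 2)
  'sh' -> digraph (1 consonant phoneme) (phonemes so far: 3)
  'f' -> consonant phoneme (phonemes so far: 4)
  'th' -> digraph (1 consonant phoneme) (phonemes so far: 5)
Total phonemes: 5

5


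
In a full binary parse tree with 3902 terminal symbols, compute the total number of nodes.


Leaf nodes (terminals): 3902
Internal nodes = n - 1 = 3902 - 1 = 3901
Total = leaves + internal = 3902 + 3901 = 7803

7803


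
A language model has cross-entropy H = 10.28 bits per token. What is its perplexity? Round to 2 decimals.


Perplexity formula: PP = 2^H
H = 10.28
PP = 2^10.28
Decompose: 2^10.28 = 2^10 * 2^0.28
2^10 = 1024, 2^0.28 ~ 1.2141949
PP ~ 1024 * 1.2141949 = 1243.3355776
Rounded to 2 decimals: 1243.34

1243.34


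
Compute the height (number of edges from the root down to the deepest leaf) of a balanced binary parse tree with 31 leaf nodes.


In a balanced binary tree with n leaves the deepest leaf is ceil(log2(n)) edges below the root.
log2(31) = 4.9542
ceil(4.9542) = 5
height (edges) = 5

5


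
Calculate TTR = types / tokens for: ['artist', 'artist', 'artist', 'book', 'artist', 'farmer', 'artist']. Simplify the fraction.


Tokens: 7
Unique types: ('artist', 'book', 'farmer') = 3
TTR = 3/7
Already in lowest terms.

3/7


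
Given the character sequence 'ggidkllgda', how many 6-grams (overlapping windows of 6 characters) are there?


String 'ggidkllgda' has length L = 10.
Number of overlapping n-grams = L - n + 1
Substituting: 10 - 6 + 1 = 5

5


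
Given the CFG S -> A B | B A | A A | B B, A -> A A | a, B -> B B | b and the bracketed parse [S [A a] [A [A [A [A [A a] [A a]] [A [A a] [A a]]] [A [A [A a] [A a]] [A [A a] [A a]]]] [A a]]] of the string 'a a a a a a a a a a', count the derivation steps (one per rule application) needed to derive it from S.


Every bracketed nonterminal node [X ...] in the tree is produced by exactly one rule application.
Reading the tree off as a leftmost derivation:
  Step 1: S  =>  A A   (applied S -> A A)
  Step 2: A A  =>  a A   (applied A -> a)
  Step 3: a A  =>  a A A   (applied A -> A A)
  Step 4: a A A  =>  a A A A   (applied A -> A A)
  Step 5: a A A A  =>  a A A A A   (applied A -> A A)
  Step 6: a A A A A  =>  a A A A A A   (applied A -> A A)
  Step 7: a A A A A A  =>  a a A A A A   (applied A -> a)
  Step 8: a a A A A A  =>  a a a A A A   (applied A -> a)
  Step 9: a a a A A A  =>  a a a A A A A   (applied A -> A A)
  Step 10: a a a A A A A  =>  a a a a A A A   (applied A -> a)
  Step 11: a a a a A A A  =>  a a a a a A A   (applied A -> a)
  Step 12: a a a a a A A  =>  a a a a a A A A   (applied A -> A A)
  Step 13: a a a a a A A A  =>  a a a a a A A A A   (applied A -> A A)
  Step 14: a a a a a A A A A  =>  a a a a a a A A A   (applied A -> a)
  Step 15: a a a a a a A A A  =>  a a a a a a a A A   (applied A -> a)
  Step 16: a a a a a a a A A  =>  a a a a a a a A A A   (applied A -> A A)
  Step 17: a a a a a a a A A A  =>  a a a a a a a a A A   (applied A -> a)
  Step 18: a a a a a a a a A A  =>  a a a a a a a a a A   (applied A -> a)
  Step 19: a a a a a a a a a A  =>  a a a a a a a a a a   (applied A -> a)
Final yield: a a a a a a a a a a
Total rewrite steps: 19

19


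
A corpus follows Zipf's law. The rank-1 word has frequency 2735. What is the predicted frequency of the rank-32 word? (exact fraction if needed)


Zipf's law: freq(rank) = f1 / rank
f1 = 2735, rank = 32
freq = 2735 / 32
GCD(2735, 32) = 1
Simplified: 2735/32

2735/32


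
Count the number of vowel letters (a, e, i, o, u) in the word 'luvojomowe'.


Scanning each character of 'luvojomowe':
  Position 1: 'l' -> consonant (running count: 0)
  Position 2: 'u' -> vowel (running count: 1)
  Position 3: 'v' -> consonant (running count: 1)
  Position 4: 'o' -> vowel (running count: 2)
  Position 5: 'j' -> consonant (running count: 2)
  Position 6: 'o' -> vowel (running count: 3)
  Position 7: 'm' -> consonant (running count: 3)
  Position 8: 'o' -> vowel (running count: 4)
  Position 9: 'w' -> consonant (running count: 4)
  Position 10: 'e' -> vowel (running count: 5)
Total vowels: 5

5


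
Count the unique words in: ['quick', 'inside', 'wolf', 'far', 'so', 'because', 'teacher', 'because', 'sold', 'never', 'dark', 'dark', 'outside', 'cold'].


Listing all tokens and tracking unique types:
  Token 1: 'quick' -> NEW (unique so far: 1)
  Token 2: 'inside' -> NEW (unique so far: 2)
  Token 3: 'wolf' -> NEW (unique so far: 3)
  Token 4: 'far' -> NEW (unique so far: 4)
  Token 5: 'so' -> NEW (unique so far: 5)
  Token 6: 'because' -> NEW (unique so far: 6)
  Token 7: 'teacher' -> NEW (unique so far: 7)
  Token 8: 'because' -> duplicate (unique so far: 7)
  Token 9: 'sold' -> NEW (unique so far: 8)
  Token 10: 'never' -> NEW (unique so far: 9)
  Token 11: 'dark' -> NEW (unique so far: 10)
  Token 12: 'dark' -> duplicate (unique so far: 10)
  Token 13: 'outside' -> NEW (unique so far: 11)
  Token 14: 'cold' -> NEW (unique so far: 12)
Unique types: ('because', 'cold', 'dark', 'far', 'inside', 'never', 'outside', 'quick', 'so', 'sold', 'teacher', 'wolf')
Vocabulary size: 12

12


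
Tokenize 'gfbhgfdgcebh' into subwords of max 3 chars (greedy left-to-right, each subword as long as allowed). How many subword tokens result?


'gfbhgfdgcebh' has 12 characters.
Chunking with max size 3:
  Chunk 1: 'gfb' (positions 0-2)
  Chunk 2: 'hgf' (positions 3-5)
  Chunk 3: 'dgc' (positions 6-8)
  Chunk 4: 'ebh' (positions 9-11)
Total chunks: ceil(12 / 3) = 4

4


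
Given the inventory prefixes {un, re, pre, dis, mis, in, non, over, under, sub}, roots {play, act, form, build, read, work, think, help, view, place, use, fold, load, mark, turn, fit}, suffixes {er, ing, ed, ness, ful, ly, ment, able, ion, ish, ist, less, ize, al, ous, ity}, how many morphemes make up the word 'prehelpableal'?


Segmenting 'prehelpableal' against the inventory:
  'pre' -> prefix (morpheme 1)
  'help' -> root (morpheme 2)
  'able' -> suffix (morpheme 3)
  'al' -> suffix (morpheme 4)
Total morphemes: 4

4


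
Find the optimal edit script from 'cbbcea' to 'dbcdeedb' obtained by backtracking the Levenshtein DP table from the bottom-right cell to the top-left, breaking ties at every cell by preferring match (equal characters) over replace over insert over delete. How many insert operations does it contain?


Edit distance = 6. Backtracking from cell (6, 8) with preference match > replace > insert > delete,
then listing the resulting alignment 'cbbcea' -> 'dbcdeedb' left to right:
  Step 1: replace c->d
  Step 2: keep 'b'
  Step 3: insert 'c' [insertion #1]
  Step 4: replace b->d
  Step 5: replace c->e
  Step 6: keep 'e'
  Step 7: insert 'd' [insertion #2]
  Step 8: replace a->b
Total insertions: 2

2


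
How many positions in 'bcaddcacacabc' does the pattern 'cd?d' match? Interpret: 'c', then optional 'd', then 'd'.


Pattern: cd?d means 'c', then optional 'd', then 'd'.
Scanning 'bcaddcacacabc' position-by-position:
  Pos 0: window 'bca' -> no
  Pos 1: window 'cad' -> no
  Pos 2: window 'add' -> no
  Pos 3: window 'ddc' -> no
  Pos 4: window 'dca' -> no
  Pos 5: window 'cac' -> no
  Pos 6: window 'aca' -> no
  Pos 7: window 'cac' -> no
  Pos 8: window 'aca' -> no
  Pos 9: window 'cab' -> no
  Pos 10: window 'abc' -> no
  Pos 11: window 'bc' -> no
  Pos 12: window 'c' -> no
Total matches: 0

0


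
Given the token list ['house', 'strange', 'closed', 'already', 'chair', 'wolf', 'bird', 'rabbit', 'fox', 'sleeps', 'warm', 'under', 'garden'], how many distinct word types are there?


Listing all tokens and tracking unique types:
  Token 1: 'house' -> NEW (unique so far: 1)
  Token 2: 'strange' -> NEW (unique so far: 2)
  Token 3: 'closed' -> NEW (unique so far: 3)
  Token 4: 'already' -> NEW (unique so far: 4)
  Token 5: 'chair' -> NEW (unique so far: 5)
  Token 6: 'wolf' -> NEW (unique so far: 6)
  Token 7: 'bird' -> NEW (unique so far: 7)
  Token 8: 'rabbit' -> NEW (unique so far: 8)
  Token 9: 'fox' -> NEW (unique so far: 9)
  Token 10: 'sleeps' -> NEW (unique so far: 10)
  Token 11: 'warm' -> NEW (unique so far: 11)
  Token 12: 'under' -> NEW (unique so far: 12)
  Token 13: 'garden' -> NEW (unique so far: 13)
Unique types: ('already', 'bird', 'chair', 'closed', 'fox', 'garden', 'house', 'rabbit', 'sleeps', 'strange', 'under', 'warm', 'wolf')
Vocabulary size: 13

13


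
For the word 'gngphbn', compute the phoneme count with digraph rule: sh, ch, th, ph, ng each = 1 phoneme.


Parsing 'gngphbn' greedily, digraphs first:
  'g' -> consonant phoneme (phonemes so far: 1)
  'ng' -> digraph (1 consonant phoneme) (phonemes so far: 2)
  'ph' -> digraph (1 consonant phoneme) (phonemes so far: 3)
  'b' -> consonant phoneme (phonemes so far: 4)
  'n' -> consonant phoneme (phonemes so far: 5)
Total phonemes: 5

5


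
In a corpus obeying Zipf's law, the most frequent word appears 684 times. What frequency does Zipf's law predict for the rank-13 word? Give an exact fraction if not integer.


Zipf's law: freq(rank) = f1 / rank
f1 = 684, rank = 13
freq = 684 / 13
GCD(684, 13) = 1
Simplified: 684/13

684/13


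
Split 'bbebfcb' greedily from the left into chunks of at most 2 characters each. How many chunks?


'bbebfcb' has 7 characters.
Chunking with max size 2:
  Chunk 1: 'bb' (positions 0-1)
  Chunk 2: 'eb' (positions 2-3)
  Chunk 3: 'fc' (positions 4-5)
  Chunk 4: 'b' (positions 6-6)
Total chunks: ceil(7 / 2) = 4

4


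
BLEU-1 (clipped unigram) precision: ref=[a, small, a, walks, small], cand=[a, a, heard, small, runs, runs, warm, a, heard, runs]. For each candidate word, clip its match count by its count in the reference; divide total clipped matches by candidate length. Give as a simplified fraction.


Reference word counts: {'a': 2, 'small': 2, 'walks': 1}
Checking each candidate word (with clipping):
  'a' -> in reference (ref count 2, used 1/2) -> match (matches: 1)
  'a' -> in reference (ref count 2, used 2/2) -> match (matches: 2)
  'heard' -> not in reference -> no match (matches: 2)
  'small' -> in reference (ref count 2, used 1/2) -> match (matches: 3)
  'runs' -> not in reference -> no match (matches: 3)
  'runs' -> not in reference -> no match (matches: 3)
  'warm' -> not in reference -> no match (matches: 3)
  'a' -> ref count 2 already used up (2/2) -> clipped, no match (matches: 3)
  'heard' -> not in reference -> no match (matches: 3)
  'runs' -> not in reference -> no match (matches: 3)
Clipped matches: 3, Candidate length: 10
Precision = 3/10

3/10


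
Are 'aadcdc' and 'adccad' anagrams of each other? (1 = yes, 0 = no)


Sort characters of 'aadcdc': 'aaccdd'
Sort characters of 'adccad': 'aaccdd'
Sorted forms match -> they ARE anagrams
Result: 1

1


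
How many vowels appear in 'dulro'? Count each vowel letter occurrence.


Scanning each character of 'dulro':
  Position 1: 'd' -> consonant (running count: 0)
  Position 2: 'u' -> vowel (running count: 1)
  Position 3: 'l' -> consonant (running count: 1)
  Position 4: 'r' -> consonant (running count: 1)
  Position 5: 'o' -> vowel (running count: 2)
Total vowels: 2

2


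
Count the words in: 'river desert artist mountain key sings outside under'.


Counting words by splitting on spaces:
  Word 1: 'river'
  Word 2: 'desert'
  Word 3: 'artist'
  Word 4: 'mountain'
  Word 5: 'key'
  Word 6: 'sings'
  Word 7: 'outside'
  Word 8: 'under'
Total words: 8

8


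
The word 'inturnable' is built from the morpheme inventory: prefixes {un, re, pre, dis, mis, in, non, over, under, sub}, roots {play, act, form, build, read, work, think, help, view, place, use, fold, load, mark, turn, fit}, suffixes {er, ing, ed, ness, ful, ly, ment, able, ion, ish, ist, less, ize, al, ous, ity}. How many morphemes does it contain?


Segmenting 'inturnable' against the inventory:
  'in' -> prefix (morpheme 1)
  'turn' -> root (morpheme 2)
  'able' -> suffix (morpheme 3)
Total morphemes: 3

3


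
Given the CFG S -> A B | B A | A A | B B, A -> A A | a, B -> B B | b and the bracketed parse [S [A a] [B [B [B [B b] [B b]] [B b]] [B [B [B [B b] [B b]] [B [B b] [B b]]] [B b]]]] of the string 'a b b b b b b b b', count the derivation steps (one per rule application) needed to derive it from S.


Every bracketed nonterminal node [X ...] in the tree is produced by exactly one rule application.
Reading the tree off as a leftmost derivation:
  Step 1: S  =>  A B   (applied S -> A B)
  Step 2: A B  =>  a B   (applied A -> a)
  Step 3: a B  =>  a B B   (applied B -> B B)
  Step 4: a B B  =>  a B B B   (applied B -> B B)
  Step 5: a B B B  =>  a B B B B   (applied B -> B B)
  Step 6: a B B B B  =>  a b B B B   (applied B -> b)
  Step 7: a b B B B  =>  a b b B B   (applied B -> b)
  Step 8: a b b B B  =>  a b b b B   (applied B -> b)
  Step 9: a b b b B  =>  a b b b B B   (applied B -> B B)
  Step 10: a b b b B B  =>  a b b b B B B   (applied B -> B B)
  Step 11: a b b b B B B  =>  a b b b B B B B   (applied B -> B B)
  Step 12: a b b b B B B B  =>  a b b b b B B B   (applied B -> b)
  Step 13: a b b b b B B B  =>  a b b b b b B B   (applied B -> b)
  Step 14: a b b b b b B B  =>  a b b b b b B B B   (applied B -> B B)
  Step 15: a b b b b b B B B  =>  a b b b b b b B B   (applied B -> b)
  Step 16: a b b b b b b B B  =>  a b b b b b b b B   (applied B -> b)
  Step 17: a b b b b b b b B  =>  a b b b b b b b b   (applied B -> b)
Final yield: a b b b b b b b b
Total rewrite steps: 17

17


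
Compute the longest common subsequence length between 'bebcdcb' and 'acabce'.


DP table for LCS of 'bebcdcb' and 'acabce':
       a  c  a  b  c  e
    0  0  0  0  0  0  0
  b 0  0  0  0  1  1  1
  e 0  0  0  0  1  1  2
  b 0  0  0  0  1  1  2
  c 0  0  1  1  1  2  2
  d 0  0  1  1  1  2  2
  c 0  0  1  1  1  2  2
  b 0  0  1  1  2  2  2
LCS: 'be'
LCS length = 2

2


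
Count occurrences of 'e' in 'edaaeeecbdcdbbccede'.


Scanning 'edaaeeecbdcdbbccede' for 'e':
  Position 0: 'e' -> MATCH (count: 1)
  Position 4: 'e' -> MATCH (count: 2)
  Position 5: 'e' -> MATCH (count: 3)
  Position 6: 'e' -> MATCH (count: 4)
  Position 16: 'e' -> MATCH (count: 5)
  Position 18: 'e' -> MATCH (count: 6)
Total occurrences of 'e': 6

6


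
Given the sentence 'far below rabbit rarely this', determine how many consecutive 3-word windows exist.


Word trigrams from [5] words:
  Trigram 1: (far below rabbit)
  Trigram 2: (below rabbit rarely)
  Trigram 3: (rabbit rarely this)
Total word trigrams: 5 - 2 = 3

3


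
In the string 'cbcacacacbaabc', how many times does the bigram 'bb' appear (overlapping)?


Scanning 'cbcacacacbaabc' for bigram 'bb':
  Position 0: 'cb' -> no
  Position 1: 'bc' -> no
  Position 2: 'ca' -> no
  Position 3: 'ac' -> no
  Position 4: 'ca' -> no
  Position 5: 'ac' -> no
  Position 6: 'ca' -> no
  Position 7: 'ac' -> no
  Position 8: 'cb' -> no
  Position 9: 'ba' -> no
  Position 10: 'aa' -> no
  Position 11: 'ab' -> no
  Position 12: 'bc' -> no
Total matches: 0

0


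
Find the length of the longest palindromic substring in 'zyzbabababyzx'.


Scanning 'zyzbabababyzx' for palindromic substrings.
Substring at positions 3-9: 'bababab'.
Check: reverse('bababab') = 'bababab' -> palindrome confirmed.
Neighbouring characters ('z' / 'y') break symmetry, so it cannot extend further.
No longer palindromic substring exists; longest length = 7

7


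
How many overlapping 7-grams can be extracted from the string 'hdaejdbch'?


String 'hdaejdbch' has length L = 9.
Number of overlapping n-grams = L - n + 1
Substituting: 9 - 7 + 1 = 3

3


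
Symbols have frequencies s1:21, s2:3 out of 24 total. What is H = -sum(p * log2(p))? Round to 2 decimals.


Computing entropy H = -sum(p_i * log2(p_i)):
  s1: p = 21/24 = 0.8750, -p*log2(p) = 0.1686
  s2: p = 3/24 = 0.1250, -p*log2(p) = 0.3750
H = sum of terms = 0.5436
Rounded to 2 decimals: 0.54

0.54


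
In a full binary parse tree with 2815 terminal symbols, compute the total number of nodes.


Leaf nodes (terminals): 2815
Internal nodes = n - 1 = 2815 - 1 = 2814
Total = leaves + internal = 2815 + 2814 = 5629

5629


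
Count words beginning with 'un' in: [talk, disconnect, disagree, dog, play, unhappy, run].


Checking each word for prefix 'un':
  'talk' -> no (count: 0)
  'disconnect' -> no (count: 0)
  'disagree' -> no (count: 0)
  'dog' -> no (count: 0)
  'play' -> no (count: 0)
  'unhappy' -> YES, starts with 'un' (count: 1)
  'run' -> no (count: 1)
Total with prefix 'un': 1

1


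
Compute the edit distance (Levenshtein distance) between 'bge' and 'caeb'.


Building DP table for s1='bge' (len 3) and s2='caeb' (len 4):
       c  a  e  b
    0  1  2  3  4
  b 1  1  2  3  3
  g 2  2  2  3  4
  e 3  3  3  2  3
Edit distance = dp[3][4] = 3

3


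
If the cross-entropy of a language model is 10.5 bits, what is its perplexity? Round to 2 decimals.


Perplexity formula: PP = 2^H
H = 10.5
PP = 2^10.5
Decompose: 2^10.5 = 2^10 * 2^0.5 = 2^10 * sqrt(2)
2^10 = 1024, sqrt(2) ~ 1.4142136
PP ~ 1024 * 1.4142136 = 1448.1547264
Rounded to 2 decimals: 1448.15

1448.15


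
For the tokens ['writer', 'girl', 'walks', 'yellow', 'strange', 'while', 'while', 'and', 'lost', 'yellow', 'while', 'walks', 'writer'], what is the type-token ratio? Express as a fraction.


Tokens: 13
Unique types: ('and', 'girl', 'lost', 'strange', 'walks', 'while', 'writer', 'yellow') = 8
TTR = 8/13
Already in lowest terms.

8/13


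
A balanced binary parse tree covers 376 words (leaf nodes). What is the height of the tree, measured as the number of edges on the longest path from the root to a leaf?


In a balanced binary tree with n leaves the deepest leaf is ceil(log2(n)) edges below the root.
log2(376) = 8.5546
ceil(8.5546) = 9
height (edges) = 9

9


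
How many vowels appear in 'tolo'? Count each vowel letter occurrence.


Scanning each character of 'tolo':
  Position 1: 't' -> consonant (running count: 0)
  Position 2: 'o' -> vowel (running count: 1)
  Position 3: 'l' -> consonant (running count: 1)
  Position 4: 'o' -> vowel (running count: 2)
Total vowels: 2

2


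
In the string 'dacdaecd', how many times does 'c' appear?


Scanning 'dacdaecd' for 'c':
  Position 2: 'c' -> MATCH (count: 1)
  Position 6: 'c' -> MATCH (count: 2)
Total occurrences of 'c': 2

2


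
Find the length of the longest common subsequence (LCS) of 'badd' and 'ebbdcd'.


DP table for LCS of 'badd' and 'ebbdcd':
       e  b  b  d  c  d
    0  0  0  0  0  0  0
  b 0  0  1  1  1  1  1
  a 0  0  1  1  1  1  1
  d 0  0  1  1  2  2  2
  d 0  0  1  1  2  2  3
LCS: 'bdd'
LCS length = 3

3


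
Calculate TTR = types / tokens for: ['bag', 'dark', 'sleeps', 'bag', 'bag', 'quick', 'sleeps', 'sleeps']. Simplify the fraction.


Tokens: 8
Unique types: ('bag', 'dark', 'quick', 'sleeps') = 4
TTR = 4/8
Simplify: divide both by 4 -> 1/2
TTR = 1/2

1/2


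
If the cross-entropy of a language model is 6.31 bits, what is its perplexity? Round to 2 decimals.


Perplexity formula: PP = 2^H
H = 6.31
PP = 2^6.31
Decompose: 2^6.31 = 2^6 * 2^0.31
2^6 = 64, 2^0.31 ~ 1.2397077
PP ~ 64 * 1.2397077 = 79.3412928
Rounded to 2 decimals: 79.34

79.34


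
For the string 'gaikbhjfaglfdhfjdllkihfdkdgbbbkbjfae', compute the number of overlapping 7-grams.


String 'gaikbhjfaglfdhfjdllkihfdkdgbbbkbjfae' has length L = 36.
Number of overlapping n-grams = L - n + 1
Substituting: 36 - 7 + 1 = 30

30


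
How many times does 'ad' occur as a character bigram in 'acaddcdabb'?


Scanning 'acaddcdabb' for bigram 'ad':
  Position 0: 'ac' -> no
  Position 1: 'ca' -> no
  Position 2: 'ad' -> MATCH
  Position 3: 'dd' -> no
  Position 4: 'dc' -> no
  Position 5: 'cd' -> no
  Position 6: 'da' -> no
  Position 7: 'ab' -> no
  Position 8: 'bb' -> no
Total matches: 1

1


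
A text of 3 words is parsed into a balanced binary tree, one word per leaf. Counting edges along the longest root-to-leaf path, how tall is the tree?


In a balanced binary tree with n leaves the deepest leaf is ceil(log2(n)) edges below the root.
log2(3) = 1.5850
ceil(1.5850) = 2
height (edges) = 2

2


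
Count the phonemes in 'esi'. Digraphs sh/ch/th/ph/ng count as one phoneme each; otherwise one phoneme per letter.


Parsing 'esi' greedily, digraphs first:
  'e' -> vowel phoneme (phonemes so far: 1)
  's' -> consonant phoneme (phonemes so far: 2)
  'i' -> vowel phoneme (phonemes so far: 3)
Total phonemes: 3

3


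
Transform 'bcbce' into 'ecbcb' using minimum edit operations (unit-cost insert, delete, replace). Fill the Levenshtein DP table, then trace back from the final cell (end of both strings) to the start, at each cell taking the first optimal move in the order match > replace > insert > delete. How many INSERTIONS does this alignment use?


Edit distance = 2. Backtracking from cell (5, 5) with preference match > replace > insert > delete,
then listing the resulting alignment 'bcbce' -> 'ecbcb' left to right:
  Step 1: replace b->e
  Step 2: keep 'c'
  Step 3: keep 'b'
  Step 4: keep 'c'
  Step 5: replace e->b
Total insertions: 0

0


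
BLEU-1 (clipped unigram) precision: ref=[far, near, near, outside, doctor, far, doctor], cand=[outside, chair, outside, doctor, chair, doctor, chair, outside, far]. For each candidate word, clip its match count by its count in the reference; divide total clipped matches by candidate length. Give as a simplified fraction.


Reference word counts: {'doctor': 2, 'far': 2, 'near': 2, 'outside': 1}
Checking each candidate word (with clipping):
  'outside' -> in reference (ref count 1, used 1/1) -> match (matches: 1)
  'chair' -> not in reference -> no match (matches: 1)
  'outside' -> ref count 1 already used up (1/1) -> clipped, no match (matches: 1)
  'doctor' -> in reference (ref count 2, used 1/2) -> match (matches: 2)
  'chair' -> not in reference -> no match (matches: 2)
  'doctor' -> in reference (ref count 2, used 2/2) -> match (matches: 3)
  'chair' -> not in reference -> no match (matches: 3)
  'outside' -> ref count 1 already used up (1/1) -> clipped, no match (matches: 3)
  'far' -> in reference (ref count 2, used 1/2) -> match (matches: 4)
Clipped matches: 4, Candidate length: 9
Precision = 4/9

4/9


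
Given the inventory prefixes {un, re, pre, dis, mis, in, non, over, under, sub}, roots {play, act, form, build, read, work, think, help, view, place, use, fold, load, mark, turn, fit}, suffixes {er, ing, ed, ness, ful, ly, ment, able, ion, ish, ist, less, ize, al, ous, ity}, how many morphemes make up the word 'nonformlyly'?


Segmenting 'nonformlyly' against the inventory:
  'non' -> prefix (morpheme 1)
  'form' -> root (morpheme 2)
  'ly' -> suffix (morpheme 3)
  'ly' -> suffix (morpheme 4)
Total morphemes: 4

4


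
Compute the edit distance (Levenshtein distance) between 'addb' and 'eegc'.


Building DP table for s1='addb' (len 4) and s2='eegc' (len 4):
       e  e  g  c
    0  1  2  3  4
  a 1  1  2  3  4
  d 2  2  2  3  4
  d 3  3  3  3  4
  b 4  4  4  4  4
Edit distance = dp[4][4] = 4

4


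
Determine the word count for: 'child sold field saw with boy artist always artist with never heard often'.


Counting words by splitting on spaces:
  Word 1: 'child'
  Word 2: 'sold'
  Word 3: 'field'
  Word 4: 'saw'
  Word 5: 'with'
  Word 6: 'boy'
  Word 7: 'artist'
  Word 8: 'always'
  Word 9: 'artist'
  Word 10: 'with'
  Word 11: 'never'
  Word 12: 'heard'
  Word 13: 'often'
Total words: 13

13


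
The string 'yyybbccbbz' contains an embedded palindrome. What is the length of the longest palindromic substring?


Scanning 'yyybbccbbz' for palindromic substrings.
Substring at positions 3-8: 'bbccbb'.
Check: reverse('bbccbb') = 'bbccbb' -> palindrome confirmed.
Neighbouring characters ('y' / 'z') break symmetry, so it cannot extend further.
No longer palindromic substring exists; longest length = 6

6


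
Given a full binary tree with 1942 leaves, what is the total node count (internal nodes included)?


Leaf nodes (terminals): 1942
Internal nodes = n - 1 = 1942 - 1 = 1941
Total = leaves + internal = 1942 + 1941 = 3883

3883


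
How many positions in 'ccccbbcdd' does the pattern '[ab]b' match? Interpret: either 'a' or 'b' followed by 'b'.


Pattern: [ab]b means either 'a' or 'b' followed by 'b'.
Scanning 'ccccbbcdd' position-by-position:
  Pos 0: window 'cc' -> no
  Pos 1: window 'cc' -> no
  Pos 2: window 'cc' -> no
  Pos 3: window 'cb' -> no
  Pos 4: window 'bb' -> MATCH
  Pos 5: window 'bc' -> no
  Pos 6: window 'cd' -> no
  Pos 7: window 'dd' -> no
  Pos 8: window 'd' -> no
Total matches: 1

1


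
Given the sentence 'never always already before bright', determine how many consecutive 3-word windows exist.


Word trigrams from [5] words:
  Trigram 1: (never always already)
  Trigram 2: (always already before)
  Trigram 3: (already before bright)
Total word trigrams: 5 - 2 = 3

3


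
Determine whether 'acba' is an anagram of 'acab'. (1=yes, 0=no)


Sort characters of 'acba': 'aabc'
Sort characters of 'acab': 'aabc'
Sorted forms match -> they ARE anagrams
Result: 1

1


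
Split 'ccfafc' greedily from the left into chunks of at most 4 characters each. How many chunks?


'ccfafc' has 6 characters.
Chunking with max size 4:
  Chunk 1: 'ccfa' (positions 0-3)
  Chunk 2: 'fc' (positions 4-5)
Total chunks: ceil(6 / 4) = 2

2


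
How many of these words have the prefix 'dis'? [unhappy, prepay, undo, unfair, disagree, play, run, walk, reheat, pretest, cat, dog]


Checking each word for prefix 'dis':
  'unhappy' -> no (count: 0)
  'prepay' -> no (count: 0)
  'undo' -> no (count: 0)
  'unfair' -> no (count: 0)
  'disagree' -> YES, starts with 'dis' (count: 1)
  'play' -> no (count: 1)
  'run' -> no (count: 1)
  'walk' -> no (count: 1)
  'reheat' -> no (count: 1)
  'pretest' -> no (count: 1)
  'cat' -> no (count: 1)
  'dog' -> no (count: 1)
Total with prefix 'dis': 1

1


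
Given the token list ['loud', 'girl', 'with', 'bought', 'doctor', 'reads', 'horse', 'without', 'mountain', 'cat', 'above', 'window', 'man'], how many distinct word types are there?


Listing all tokens and tracking unique types:
  Token 1: 'loud' -> NEW (unique so far: 1)
  Token 2: 'girl' -> NEW (unique so far: 2)
  Token 3: 'with' -> NEW (unique so far: 3)
  Token 4: 'bought' -> NEW (unique so far: 4)
  Token 5: 'doctor' -> NEW (unique so far: 5)
  Token 6: 'reads' -> NEW (unique so far: 6)
  Token 7: 'horse' -> NEW (unique so far: 7)
  Token 8: 'without' -> NEW (unique so far: 8)
  Token 9: 'mountain' -> NEW (unique so far: 9)
  Token 10: 'cat' -> NEW (unique so far: 10)
  Token 11: 'above' -> NEW (unique so far: 11)
  Token 12: 'window' -> NEW (unique so far: 12)
  Token 13: 'man' -> NEW (unique so far: 13)
Unique types: ('above', 'bought', 'cat', 'doctor', 'girl', 'horse', 'loud', 'man', 'mountain', 'reads', 'window', 'with', 'without')
Vocabulary size: 13

13


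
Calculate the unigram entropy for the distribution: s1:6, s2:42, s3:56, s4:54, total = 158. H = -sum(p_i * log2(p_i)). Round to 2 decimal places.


Computing entropy H = -sum(p_i * log2(p_i)):
  s1: p = 6/158 = 0.0380, -p*log2(p) = 0.1792
  s2: p = 42/158 = 0.2658, -p*log2(p) = 0.5081
  s3: p = 56/158 = 0.3544, -p*log2(p) = 0.5304
  s4: p = 54/158 = 0.3418, -p*log2(p) = 0.5294
H = sum of terms = 1.7471
Rounded to 2 decimals: 1.75

1.75


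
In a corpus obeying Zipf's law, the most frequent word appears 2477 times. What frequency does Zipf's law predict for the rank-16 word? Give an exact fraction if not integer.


Zipf's law: freq(rank) = f1 / rank
f1 = 2477, rank = 16
freq = 2477 / 16
GCD(2477, 16) = 1
Simplified: 2477/16

2477/16


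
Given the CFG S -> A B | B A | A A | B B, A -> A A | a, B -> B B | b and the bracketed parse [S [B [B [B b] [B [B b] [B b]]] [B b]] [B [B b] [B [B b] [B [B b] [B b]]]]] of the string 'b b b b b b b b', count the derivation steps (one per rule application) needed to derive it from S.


Every bracketed nonterminal node [X ...] in the tree is produced by exactly one rule application.
Reading the tree off as a leftmost derivation:
  Step 1: S  =>  B B   (applied S -> B B)
  Step 2: B B  =>  B B B   (applied B -> B B)
  Step 3: B B B  =>  B B B B   (applied B -> B B)
  Step 4: B B B B  =>  b B B B   (applied B -> b)
  Step 5: b B B B  =>  b B B B B   (applied B -> B B)
  Step 6: b B B B B  =>  b b B B B   (applied B -> b)
  Step 7: b b B B B  =>  b b b B B   (applied B -> b)
  Step 8: b b b B B  =>  b b b b B   (applied B -> b)
  Step 9: b b b b B  =>  b b b b B B   (applied B -> B B)
  Step 10: b b b b B B  =>  b b b b b B   (applied B -> b)
  Step 11: b b b b b B  =>  b b b b b B B   (applied B -> B B)
  Step 12: b b b b b B B  =>  b b b b b b B   (applied B -> b)
  Step 13: b b b b b b B  =>  b b b b b b B B   (applied B -> B B)
  Step 14: b b b b b b B B  =>  b b b b b b b B   (applied B -> b)
  Step 15: b b b b b b b B  =>  b b b b b b b b   (applied B -> b)
Final yield: b b b b b b b b
Total rewrite steps: 15

15


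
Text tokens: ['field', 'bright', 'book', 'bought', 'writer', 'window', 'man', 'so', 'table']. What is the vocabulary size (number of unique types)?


Listing all tokens and tracking unique types:
  Token 1: 'field' -> NEW (unique so far: 1)
  Token 2: 'bright' -> NEW (unique so far: 2)
  Token 3: 'book' -> NEW (unique so far: 3)
  Token 4: 'bought' -> NEW (unique so far: 4)
  Token 5: 'writer' -> NEW (unique so far: 5)
  Token 6: 'window' -> NEW (unique so far: 6)
  Token 7: 'man' -> NEW (unique so far: 7)
  Token 8: 'so' -> NEW (unique so far: 8)
  Token 9: 'table' -> NEW (unique so far: 9)
Unique types: ('book', 'bought', 'bright', 'field', 'man', 'so', 'table', 'window', 'writer')
Vocabulary size: 9

9


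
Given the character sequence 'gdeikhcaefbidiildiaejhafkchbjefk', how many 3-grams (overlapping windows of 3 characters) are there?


String 'gdeikhcaefbidiildiaejhafkchbjefk' has length L = 32.
Number of overlapping n-grams = L - n + 1
Substituting: 32 - 3 + 1 = 30

30
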